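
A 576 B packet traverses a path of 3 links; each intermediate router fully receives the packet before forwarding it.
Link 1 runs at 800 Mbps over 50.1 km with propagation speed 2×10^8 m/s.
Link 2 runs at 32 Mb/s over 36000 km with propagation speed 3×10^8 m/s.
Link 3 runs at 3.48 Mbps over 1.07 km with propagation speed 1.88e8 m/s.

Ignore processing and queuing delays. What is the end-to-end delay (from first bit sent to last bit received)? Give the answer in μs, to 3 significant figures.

122000 μs

L = 576 × 8 = 4608 bits.
Transmission delays (L/R per hop): 5.76, 144, 1324.14 μs; sum = 1473.9 μs.
Propagation delays (d/s per hop): 250.5, 120000, 5.69149 μs; sum = 120256 μs.
End-to-end = 122000 μs.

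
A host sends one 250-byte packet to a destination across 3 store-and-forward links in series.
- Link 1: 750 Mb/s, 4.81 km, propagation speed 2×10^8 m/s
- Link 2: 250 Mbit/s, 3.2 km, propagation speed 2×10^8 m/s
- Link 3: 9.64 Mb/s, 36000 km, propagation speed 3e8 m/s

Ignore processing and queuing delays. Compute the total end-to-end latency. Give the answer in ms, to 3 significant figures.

120 ms

L = 250 × 8 = 2000 bits.
Transmission delays (L/R per hop): 0.00266667, 0.008, 0.207469 ms; sum = 0.218136 ms.
Propagation delays (d/s per hop): 0.02405, 0.016, 120 ms; sum = 120.04 ms.
End-to-end = 120 ms.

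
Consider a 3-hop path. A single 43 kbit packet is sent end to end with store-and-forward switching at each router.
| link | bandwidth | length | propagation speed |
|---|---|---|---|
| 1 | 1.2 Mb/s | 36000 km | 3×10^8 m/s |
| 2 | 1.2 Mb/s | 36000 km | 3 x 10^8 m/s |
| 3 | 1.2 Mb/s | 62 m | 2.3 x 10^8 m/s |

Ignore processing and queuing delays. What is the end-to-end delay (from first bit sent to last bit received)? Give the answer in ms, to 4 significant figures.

347.5 ms

L = 43000 bits.
Transmission delay per hop = L/R = 43000/1200000 = 35.8333 ms; 3 hops → 107.5 ms.
Propagation delays (d/s per hop): 120, 120, 0.000269565 ms; sum = 240 ms.
End-to-end = 347.5 ms.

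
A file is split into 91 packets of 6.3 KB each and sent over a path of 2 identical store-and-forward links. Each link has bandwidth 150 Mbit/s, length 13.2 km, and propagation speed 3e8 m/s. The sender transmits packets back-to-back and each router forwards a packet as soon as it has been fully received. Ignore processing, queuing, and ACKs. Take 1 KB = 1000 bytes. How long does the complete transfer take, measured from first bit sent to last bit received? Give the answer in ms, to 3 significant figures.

31.0 ms

Per-hop transmission t_tx = L/R = 50400/150000000 = 0.336 ms.
Per-hop propagation t_prop = 13200/300000000 = 0.044 ms.
Pipeline fill: first packet needs 2·t_tx to clear all hops; remaining 90 packets each add one t_tx.
Total = (2+91-1)·t_tx + 2·t_prop = 92·0.336 + 2·0.044 = 31.0 ms.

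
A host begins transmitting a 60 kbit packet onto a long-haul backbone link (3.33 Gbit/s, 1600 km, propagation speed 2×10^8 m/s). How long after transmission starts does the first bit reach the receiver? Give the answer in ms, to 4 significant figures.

First bit experiences only propagation delay: d/s = 1600000/200000000 = 8.000 ms.

8.000 ms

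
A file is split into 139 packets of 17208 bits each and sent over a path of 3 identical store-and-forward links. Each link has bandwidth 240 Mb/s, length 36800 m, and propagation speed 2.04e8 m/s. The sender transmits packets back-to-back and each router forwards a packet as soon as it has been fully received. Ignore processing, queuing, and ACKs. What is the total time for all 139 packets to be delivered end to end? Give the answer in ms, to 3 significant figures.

Per-hop transmission t_tx = L/R = 17208/240000000 = 0.0717 ms.
Per-hop propagation t_prop = 36800/204000000 = 0.180392 ms.
Pipeline fill: first packet needs 3·t_tx to clear all hops; remaining 138 packets each add one t_tx.
Total = (3+139-1)·t_tx + 3·t_prop = 141·0.0717 + 3·0.180392 = 10.7 ms.

10.7 ms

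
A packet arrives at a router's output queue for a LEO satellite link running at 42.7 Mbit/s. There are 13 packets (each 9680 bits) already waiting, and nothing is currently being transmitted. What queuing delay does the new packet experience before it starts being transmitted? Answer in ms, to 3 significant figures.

2.95 ms

Each queued packet: L/R = 9680/42700000 = 0.226698 ms.
13 queued → 2.94707 ms.
Queuing delay = 2.95 ms.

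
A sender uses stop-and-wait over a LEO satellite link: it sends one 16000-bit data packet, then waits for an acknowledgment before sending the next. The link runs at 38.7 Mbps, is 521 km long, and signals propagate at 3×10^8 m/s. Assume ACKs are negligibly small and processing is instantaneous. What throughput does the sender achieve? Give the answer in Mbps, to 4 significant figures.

4.117 Mbps

t_tx = L/R = 16000/38700000 = 0.000413437 s.
t_prop = 521000/300000000 = 0.00173667 s; RTT = 0.00347333 s.
Cycle = t_tx + RTT = 0.00388677 s.
Throughput = L / cycle = 16000 / 0.00388677 = 4.117 Mbps.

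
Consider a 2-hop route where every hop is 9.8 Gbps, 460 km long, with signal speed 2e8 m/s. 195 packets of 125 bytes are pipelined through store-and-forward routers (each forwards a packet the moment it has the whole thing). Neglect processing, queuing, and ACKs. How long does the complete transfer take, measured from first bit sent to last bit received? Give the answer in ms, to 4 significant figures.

Per-hop transmission t_tx = L/R = 1000/9800000000 = 0.000102041 ms.
Per-hop propagation t_prop = 460000/200000000 = 2.3 ms.
Pipeline fill: first packet needs 2·t_tx to clear all hops; remaining 194 packets each add one t_tx.
Total = (2+195-1)·t_tx + 2·t_prop = 196·0.000102041 + 2·2.3 = 4.620 ms.

4.620 ms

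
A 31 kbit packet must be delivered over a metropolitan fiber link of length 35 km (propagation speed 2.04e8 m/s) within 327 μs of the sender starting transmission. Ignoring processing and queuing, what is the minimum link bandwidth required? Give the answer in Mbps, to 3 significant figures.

Propagation delay = 35000 / 204000000 = 171.569 μs.
Transmission budget = 327 − 171.569 = 155.431 μs.
R ≥ L / t_tx = 31000 bits / 0.000155431 s = 199 Mbps.

199 Mbps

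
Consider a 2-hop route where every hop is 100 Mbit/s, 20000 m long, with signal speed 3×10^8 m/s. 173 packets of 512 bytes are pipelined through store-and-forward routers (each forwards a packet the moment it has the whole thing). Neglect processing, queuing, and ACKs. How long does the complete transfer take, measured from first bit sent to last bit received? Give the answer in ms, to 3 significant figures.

7.26 ms

Per-hop transmission t_tx = L/R = 4096/100000000 = 0.04096 ms.
Per-hop propagation t_prop = 20000/300000000 = 0.0666667 ms.
Pipeline fill: first packet needs 2·t_tx to clear all hops; remaining 172 packets each add one t_tx.
Total = (2+173-1)·t_tx + 2·t_prop = 174·0.04096 + 2·0.0666667 = 7.26 ms.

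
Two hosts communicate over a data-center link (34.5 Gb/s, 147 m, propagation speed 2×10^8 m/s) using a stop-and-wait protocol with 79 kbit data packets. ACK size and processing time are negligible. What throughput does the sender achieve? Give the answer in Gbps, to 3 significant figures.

21.0 Gbps

t_tx = L/R = 79000/34500000000 = 2.28986e-06 s.
t_prop = 147/200000000 = 7.35e-07 s; RTT = 1.47e-06 s.
Cycle = t_tx + RTT = 3.75986e-06 s.
Throughput = L / cycle = 79000 / 3.75986e-06 = 21.0 Gbps.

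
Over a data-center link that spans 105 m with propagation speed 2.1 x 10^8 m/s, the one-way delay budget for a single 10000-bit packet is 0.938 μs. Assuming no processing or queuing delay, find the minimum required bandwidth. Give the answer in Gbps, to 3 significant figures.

22.8 Gbps

Propagation delay = 105 / 210000000 = 0.5 μs.
Transmission budget = 0.938 − 0.5 = 0.438 μs.
R ≥ L / t_tx = 10000 bits / 4.38e-07 s = 22.8 Gbps.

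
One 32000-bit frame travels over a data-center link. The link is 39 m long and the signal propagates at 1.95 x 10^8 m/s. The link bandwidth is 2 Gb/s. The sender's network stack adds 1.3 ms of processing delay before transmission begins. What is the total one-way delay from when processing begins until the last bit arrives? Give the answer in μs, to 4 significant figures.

Transmission delay = L/R = 32000 / 2000000000 = 16 μs.
Propagation delay = d/s = 39 m / 195000000 m/s = 0.2 μs.
Plus processing delay 1.3 ms = 1300 μs.
Total = 1316 μs.

1316 μs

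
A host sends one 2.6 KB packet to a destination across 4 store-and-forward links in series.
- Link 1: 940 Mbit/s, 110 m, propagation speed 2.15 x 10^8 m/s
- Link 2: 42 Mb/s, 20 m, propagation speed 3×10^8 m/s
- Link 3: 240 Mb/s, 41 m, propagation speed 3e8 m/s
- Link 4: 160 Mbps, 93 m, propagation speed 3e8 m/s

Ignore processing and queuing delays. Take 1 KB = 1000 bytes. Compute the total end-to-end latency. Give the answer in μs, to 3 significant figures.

L = 20800 bits.
Transmission delays (L/R per hop): 22.1277, 495.238, 86.6667, 130 μs; sum = 734.032 μs.
Propagation delays (d/s per hop): 0.511628, 0.0666667, 0.136667, 0.31 μs; sum = 1.02496 μs.
End-to-end = 735 μs.

735 μs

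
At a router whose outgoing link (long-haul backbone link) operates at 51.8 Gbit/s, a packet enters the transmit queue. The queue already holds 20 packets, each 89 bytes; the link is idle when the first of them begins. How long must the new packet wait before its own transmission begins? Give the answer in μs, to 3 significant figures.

0.275 μs

Each queued packet: L/R = 712/51800000000 = 0.0137452 μs.
20 queued → 0.274903 μs.
Queuing delay = 0.275 μs.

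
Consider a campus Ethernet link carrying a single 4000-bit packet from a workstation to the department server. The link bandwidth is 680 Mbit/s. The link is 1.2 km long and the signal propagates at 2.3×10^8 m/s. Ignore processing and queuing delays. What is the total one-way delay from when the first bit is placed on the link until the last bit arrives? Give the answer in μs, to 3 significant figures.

11.1 μs

Transmission delay = L/R = 4000 / 680000000 = 5.88235 μs.
Propagation delay = d/s = 1200 m / 2.3e+08 m/s = 5.21739 μs.
Total = 11.1 μs.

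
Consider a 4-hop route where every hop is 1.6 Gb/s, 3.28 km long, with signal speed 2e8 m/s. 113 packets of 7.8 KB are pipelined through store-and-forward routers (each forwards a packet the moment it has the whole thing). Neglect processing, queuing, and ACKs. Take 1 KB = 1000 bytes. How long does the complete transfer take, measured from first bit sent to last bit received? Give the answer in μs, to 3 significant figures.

4590 μs

Per-hop transmission t_tx = L/R = 62400/1600000000 = 39 μs.
Per-hop propagation t_prop = 3280/200000000 = 16.4 μs.
Pipeline fill: first packet needs 4·t_tx to clear all hops; remaining 112 packets each add one t_tx.
Total = (4+113-1)·t_tx + 4·t_prop = 116·39 + 4·16.4 = 4590 μs.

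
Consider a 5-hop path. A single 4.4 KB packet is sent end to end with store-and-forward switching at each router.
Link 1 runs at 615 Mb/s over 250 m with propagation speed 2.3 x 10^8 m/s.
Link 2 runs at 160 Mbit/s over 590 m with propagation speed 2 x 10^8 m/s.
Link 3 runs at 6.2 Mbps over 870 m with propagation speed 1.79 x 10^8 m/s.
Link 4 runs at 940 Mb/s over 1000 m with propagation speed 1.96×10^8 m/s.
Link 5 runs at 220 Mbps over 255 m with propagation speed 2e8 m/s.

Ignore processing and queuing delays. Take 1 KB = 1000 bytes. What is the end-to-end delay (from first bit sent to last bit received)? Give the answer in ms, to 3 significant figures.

L = 35200 bits.
Transmission delays (L/R per hop): 0.0572358, 0.22, 5.67742, 0.0374468, 0.16 ms; sum = 6.1521 ms.
Propagation delays (d/s per hop): 0.00108696, 0.00295, 0.00486034, 0.00510204, 0.001275 ms; sum = 0.0152743 ms.
End-to-end = 6.17 ms.

6.17 ms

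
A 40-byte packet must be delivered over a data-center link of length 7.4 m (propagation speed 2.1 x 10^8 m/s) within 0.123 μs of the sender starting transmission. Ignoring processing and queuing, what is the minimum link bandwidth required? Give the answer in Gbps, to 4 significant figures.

L = 320 bits.
Propagation delay = 7.4 / 210000000 = 0.0352381 μs.
Transmission budget = 0.123 − 0.0352381 = 0.0877619 μs.
R ≥ L / t_tx = 320 bits / 8.77619e-08 s = 3.646 Gbps.

3.646 Gbps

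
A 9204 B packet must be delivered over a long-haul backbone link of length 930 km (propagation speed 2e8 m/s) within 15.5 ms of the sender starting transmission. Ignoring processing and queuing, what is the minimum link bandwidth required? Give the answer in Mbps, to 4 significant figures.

6.786 Mbps

L = 73632 bits.
Propagation delay = 930000 / 200000000 = 4.65 ms.
Transmission budget = 15.5 − 4.65 = 10.85 ms.
R ≥ L / t_tx = 73632 bits / 0.01085 s = 6.786 Mbps.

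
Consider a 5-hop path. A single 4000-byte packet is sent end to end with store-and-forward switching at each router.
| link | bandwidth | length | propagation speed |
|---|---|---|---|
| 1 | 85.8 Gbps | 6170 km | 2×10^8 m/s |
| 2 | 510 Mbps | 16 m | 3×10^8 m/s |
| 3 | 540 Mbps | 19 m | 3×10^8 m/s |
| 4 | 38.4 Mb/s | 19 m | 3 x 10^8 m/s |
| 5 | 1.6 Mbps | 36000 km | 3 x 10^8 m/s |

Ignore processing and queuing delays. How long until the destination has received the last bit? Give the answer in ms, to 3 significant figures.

L = 4000 × 8 = 32000 bits.
Transmission delays (L/R per hop): 0.00037296, 0.0627451, 0.0592593, 0.833333, 20 ms; sum = 20.9557 ms.
Propagation delays (d/s per hop): 30.85, 5.33333e-05, 6.33333e-05, 6.33333e-05, 120 ms; sum = 150.85 ms.
End-to-end = 172 ms.

172 ms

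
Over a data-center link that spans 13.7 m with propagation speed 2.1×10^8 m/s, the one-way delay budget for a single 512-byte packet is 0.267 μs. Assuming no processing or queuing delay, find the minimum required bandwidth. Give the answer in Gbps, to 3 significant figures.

20.3 Gbps

L = 4096 bits.
Propagation delay = 13.7 / 210000000 = 0.0652381 μs.
Transmission budget = 0.267 − 0.0652381 = 0.201762 μs.
R ≥ L / t_tx = 4096 bits / 2.01762e-07 s = 20.3 Gbps.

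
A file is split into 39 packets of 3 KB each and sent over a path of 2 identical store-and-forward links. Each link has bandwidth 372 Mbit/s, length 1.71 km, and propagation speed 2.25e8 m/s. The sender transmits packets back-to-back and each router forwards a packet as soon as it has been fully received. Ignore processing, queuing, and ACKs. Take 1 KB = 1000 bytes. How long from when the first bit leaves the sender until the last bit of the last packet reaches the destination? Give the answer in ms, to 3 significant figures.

2.60 ms

Per-hop transmission t_tx = L/R = 24000/372000000 = 0.0645161 ms.
Per-hop propagation t_prop = 1710/225000000 = 0.0076 ms.
Pipeline fill: first packet needs 2·t_tx to clear all hops; remaining 38 packets each add one t_tx.
Total = (2+39-1)·t_tx + 2·t_prop = 40·0.0645161 + 2·0.0076 = 2.60 ms.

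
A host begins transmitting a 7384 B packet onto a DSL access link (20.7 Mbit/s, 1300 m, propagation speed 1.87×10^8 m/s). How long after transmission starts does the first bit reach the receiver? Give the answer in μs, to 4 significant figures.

6.952 μs

First bit experiences only propagation delay: d/s = 1300/187000000 = 6.952 μs.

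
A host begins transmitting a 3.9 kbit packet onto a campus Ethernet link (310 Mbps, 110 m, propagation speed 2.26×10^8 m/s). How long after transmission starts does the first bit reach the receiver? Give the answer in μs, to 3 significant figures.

0.487 μs

First bit experiences only propagation delay: d/s = 110/2.26e+08 = 0.487 μs.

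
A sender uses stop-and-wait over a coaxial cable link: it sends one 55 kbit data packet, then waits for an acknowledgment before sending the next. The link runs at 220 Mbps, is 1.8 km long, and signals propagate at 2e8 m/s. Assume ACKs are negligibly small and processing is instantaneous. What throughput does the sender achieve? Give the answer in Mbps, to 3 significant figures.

205 Mbps

t_tx = L/R = 55000/220000000 = 0.00025 s.
t_prop = 1800/200000000 = 9e-06 s; RTT = 1.8e-05 s.
Cycle = t_tx + RTT = 0.000268 s.
Throughput = L / cycle = 55000 / 0.000268 = 205 Mbps.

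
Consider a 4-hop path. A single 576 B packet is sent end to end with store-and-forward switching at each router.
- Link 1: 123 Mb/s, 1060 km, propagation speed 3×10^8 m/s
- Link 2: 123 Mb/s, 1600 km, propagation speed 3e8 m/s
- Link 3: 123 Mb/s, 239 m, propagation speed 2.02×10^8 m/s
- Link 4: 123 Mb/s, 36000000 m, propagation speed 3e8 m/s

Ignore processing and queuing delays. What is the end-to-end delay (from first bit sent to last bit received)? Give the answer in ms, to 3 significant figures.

L = 576 × 8 = 4608 bits.
Transmission delay per hop = L/R = 4608/123000000 = 0.0374634 ms; 4 hops → 0.149854 ms.
Propagation delays (d/s per hop): 3.53333, 5.33333, 0.00118317, 120 ms; sum = 128.868 ms.
End-to-end = 129 ms.

129 ms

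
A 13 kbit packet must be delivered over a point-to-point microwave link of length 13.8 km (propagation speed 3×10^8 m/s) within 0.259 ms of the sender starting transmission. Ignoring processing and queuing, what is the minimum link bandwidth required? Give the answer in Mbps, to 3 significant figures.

61.0 Mbps

Propagation delay = 13800 / 300000000 = 0.046 ms.
Transmission budget = 0.259 − 0.046 = 0.213 ms.
R ≥ L / t_tx = 13000 bits / 0.000213 s = 61.0 Mbps.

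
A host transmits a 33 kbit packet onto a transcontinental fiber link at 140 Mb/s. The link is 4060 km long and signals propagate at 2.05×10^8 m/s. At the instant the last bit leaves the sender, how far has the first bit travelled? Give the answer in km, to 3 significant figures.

t_tx = L/R = 33000/140000000 = 0.000235714 s.
Distance = s × t_tx = 2.05e+08 × 0.000235714 = 48.3 km.

48.3 km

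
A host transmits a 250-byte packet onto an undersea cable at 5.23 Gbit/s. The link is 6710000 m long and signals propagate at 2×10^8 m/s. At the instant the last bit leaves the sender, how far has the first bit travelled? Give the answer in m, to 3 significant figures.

t_tx = L/R = 2000/5230000000 = 3.82409e-07 s.
Distance = s × t_tx = 200000000 × 3.82409e-07 = 76.5 m.

76.5 m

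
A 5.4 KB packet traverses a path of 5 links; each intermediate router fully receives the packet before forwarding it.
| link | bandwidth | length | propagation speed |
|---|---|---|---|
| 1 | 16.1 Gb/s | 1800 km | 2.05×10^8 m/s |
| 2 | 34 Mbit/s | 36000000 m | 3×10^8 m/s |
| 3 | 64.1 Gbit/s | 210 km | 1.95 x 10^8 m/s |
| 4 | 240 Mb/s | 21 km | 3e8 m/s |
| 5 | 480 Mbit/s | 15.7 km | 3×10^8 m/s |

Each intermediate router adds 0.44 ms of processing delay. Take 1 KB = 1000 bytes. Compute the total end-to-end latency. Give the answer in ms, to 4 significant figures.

133.3 ms

L = 43200 bits.
Transmission delays (L/R per hop): 0.00268323, 1.27059, 0.000673947, 0.18, 0.09 ms; sum = 1.54395 ms.
Propagation delays (d/s per hop): 8.78049, 120, 1.07692, 0.07, 0.0523333 ms; sum = 129.98 ms.
Processing at 4 router(s): 4 × 0.44 ms = 1.76 ms.
End-to-end = 133.3 ms.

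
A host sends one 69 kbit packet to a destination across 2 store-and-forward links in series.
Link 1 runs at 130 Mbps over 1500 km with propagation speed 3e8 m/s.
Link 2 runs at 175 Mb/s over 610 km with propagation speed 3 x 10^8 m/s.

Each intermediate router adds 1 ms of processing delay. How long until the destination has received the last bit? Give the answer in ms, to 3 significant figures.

8.96 ms

L = 69000 bits.
Transmission delays (L/R per hop): 0.530769, 0.394286 ms; sum = 0.925055 ms.
Propagation delays (d/s per hop): 5, 2.03333 ms; sum = 7.03333 ms.
Processing at 1 router(s): 1 × 1 ms = 1 ms.
End-to-end = 8.96 ms.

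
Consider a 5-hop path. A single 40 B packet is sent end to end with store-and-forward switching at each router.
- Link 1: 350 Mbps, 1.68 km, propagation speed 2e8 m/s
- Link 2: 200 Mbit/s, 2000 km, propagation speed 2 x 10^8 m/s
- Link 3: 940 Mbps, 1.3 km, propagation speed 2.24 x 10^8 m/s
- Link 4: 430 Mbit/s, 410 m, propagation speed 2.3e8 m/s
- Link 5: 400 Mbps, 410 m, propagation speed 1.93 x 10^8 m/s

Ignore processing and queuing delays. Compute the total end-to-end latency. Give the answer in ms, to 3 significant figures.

L = 40 × 8 = 320 bits.
Transmission delays (L/R per hop): 0.000914286, 0.0016, 0.000340426, 0.000744186, 0.0008 ms; sum = 0.0043989 ms.
Propagation delays (d/s per hop): 0.0084, 10, 0.00580357, 0.00178261, 0.00212435 ms; sum = 10.0181 ms.
End-to-end = 10.0 ms.

10.0 ms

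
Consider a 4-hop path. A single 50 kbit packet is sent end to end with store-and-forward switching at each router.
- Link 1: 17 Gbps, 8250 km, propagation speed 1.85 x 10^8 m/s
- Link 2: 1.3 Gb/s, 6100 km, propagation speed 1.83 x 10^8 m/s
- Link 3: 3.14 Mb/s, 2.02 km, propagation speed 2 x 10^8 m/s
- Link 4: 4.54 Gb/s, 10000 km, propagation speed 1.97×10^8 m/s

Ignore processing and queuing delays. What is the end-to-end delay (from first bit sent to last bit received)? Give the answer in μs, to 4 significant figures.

144700 μs

L = 50000 bits.
Transmission delays (L/R per hop): 2.94118, 38.4615, 15923.6, 11.0132 μs; sum = 15976 μs.
Propagation delays (d/s per hop): 44594.6, 33333.3, 10.1, 50761.4 μs; sum = 128699 μs.
End-to-end = 144700 μs.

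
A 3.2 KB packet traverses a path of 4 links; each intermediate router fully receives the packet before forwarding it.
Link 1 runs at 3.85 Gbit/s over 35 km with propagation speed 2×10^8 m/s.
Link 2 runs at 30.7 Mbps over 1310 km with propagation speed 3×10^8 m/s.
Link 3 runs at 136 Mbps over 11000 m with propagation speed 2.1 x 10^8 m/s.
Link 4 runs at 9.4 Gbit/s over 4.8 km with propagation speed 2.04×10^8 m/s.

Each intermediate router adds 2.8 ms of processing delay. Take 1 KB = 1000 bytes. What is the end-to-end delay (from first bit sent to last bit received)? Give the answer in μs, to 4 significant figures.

14050 μs

L = 25600 bits.
Transmission delays (L/R per hop): 6.64935, 833.876, 188.235, 2.7234 μs; sum = 1031.48 μs.
Propagation delays (d/s per hop): 175, 4366.67, 52.381, 23.5294 μs; sum = 4617.58 μs.
Processing at 3 router(s): 3 × 2.8 ms = 8400 μs.
End-to-end = 14050 μs.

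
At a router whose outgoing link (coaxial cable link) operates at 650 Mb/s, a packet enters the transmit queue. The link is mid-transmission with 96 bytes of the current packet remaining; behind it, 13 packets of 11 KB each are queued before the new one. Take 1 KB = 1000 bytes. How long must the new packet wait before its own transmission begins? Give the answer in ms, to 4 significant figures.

Each queued packet: L/R = 88000/650000000 = 0.135385 ms.
13 queued → 1.76 ms.
Plus remaining 768 bits of current packet: 0.00118154 ms.
Queuing delay = 1.761 ms.

1.761 ms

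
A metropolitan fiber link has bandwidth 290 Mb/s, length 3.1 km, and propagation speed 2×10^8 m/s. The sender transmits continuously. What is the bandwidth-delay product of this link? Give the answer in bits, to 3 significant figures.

4500 bits

Propagation delay = 3100 / 200000000 = 1.55e-05 s.
BDP = R × t_prop = 290000000 × 1.55e-05 = 4495 bits.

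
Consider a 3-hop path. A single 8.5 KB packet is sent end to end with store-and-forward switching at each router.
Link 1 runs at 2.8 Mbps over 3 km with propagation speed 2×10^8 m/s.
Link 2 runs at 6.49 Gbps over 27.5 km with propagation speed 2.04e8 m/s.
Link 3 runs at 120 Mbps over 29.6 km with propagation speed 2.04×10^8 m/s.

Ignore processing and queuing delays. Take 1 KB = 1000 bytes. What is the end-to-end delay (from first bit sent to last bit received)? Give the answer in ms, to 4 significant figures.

L = 68000 bits.
Transmission delays (L/R per hop): 24.2857, 0.0104777, 0.566667 ms; sum = 24.8629 ms.
Propagation delays (d/s per hop): 0.015, 0.134804, 0.145098 ms; sum = 0.294902 ms.
End-to-end = 25.16 ms.

25.16 ms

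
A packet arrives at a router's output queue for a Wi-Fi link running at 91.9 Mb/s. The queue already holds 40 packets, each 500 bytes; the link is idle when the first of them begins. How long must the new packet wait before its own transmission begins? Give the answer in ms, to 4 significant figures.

Each queued packet: L/R = 4000/91900000 = 0.0435256 ms.
40 queued → 1.74102 ms.
Queuing delay = 1.741 ms.

1.741 ms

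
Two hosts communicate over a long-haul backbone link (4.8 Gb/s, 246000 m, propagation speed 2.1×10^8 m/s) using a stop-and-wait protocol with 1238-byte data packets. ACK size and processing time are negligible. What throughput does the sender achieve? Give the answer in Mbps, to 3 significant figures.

4.22 Mbps

t_tx = L/R = 9904/4800000000 = 2.06333e-06 s.
t_prop = 246000/210000000 = 0.00117143 s; RTT = 0.00234286 s.
Cycle = t_tx + RTT = 0.00234492 s.
Throughput = L / cycle = 9904 / 0.00234492 = 4.22 Mbps.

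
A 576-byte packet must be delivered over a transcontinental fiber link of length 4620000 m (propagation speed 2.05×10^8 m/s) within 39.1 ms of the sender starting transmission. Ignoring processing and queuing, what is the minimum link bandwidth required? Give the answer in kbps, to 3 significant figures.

L = 4608 bits.
Propagation delay = 4620000 / 2.05e+08 = 22.5366 ms.
Transmission budget = 39.1 − 22.5366 = 16.5634 ms.
R ≥ L / t_tx = 4608 bits / 0.0165634 s = 278 kbps.

278 kbps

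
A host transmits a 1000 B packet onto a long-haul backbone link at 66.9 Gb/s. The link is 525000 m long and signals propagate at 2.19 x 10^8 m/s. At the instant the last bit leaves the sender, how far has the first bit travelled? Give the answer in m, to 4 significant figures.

t_tx = L/R = 8000/6.69e+10 = 1.19581e-07 s.
Distance = s × t_tx = 219000000 × 1.19581e-07 = 26.19 m.

26.19 m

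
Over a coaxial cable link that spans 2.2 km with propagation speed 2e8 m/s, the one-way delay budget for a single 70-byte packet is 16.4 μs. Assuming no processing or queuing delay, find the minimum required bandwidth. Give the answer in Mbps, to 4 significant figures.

103.7 Mbps

L = 560 bits.
Propagation delay = 2200 / 200000000 = 11 μs.
Transmission budget = 16.4 − 11 = 5.4 μs.
R ≥ L / t_tx = 560 bits / 5.4e-06 s = 103.7 Mbps.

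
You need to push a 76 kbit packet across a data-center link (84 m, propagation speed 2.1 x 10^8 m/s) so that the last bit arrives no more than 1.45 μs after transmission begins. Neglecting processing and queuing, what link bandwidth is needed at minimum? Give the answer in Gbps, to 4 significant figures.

Propagation delay = 84 / 210000000 = 0.4 μs.
Transmission budget = 1.45 − 0.4 = 1.05 μs.
R ≥ L / t_tx = 76000 bits / 1.05e-06 s = 72.38 Gbps.

72.38 Gbps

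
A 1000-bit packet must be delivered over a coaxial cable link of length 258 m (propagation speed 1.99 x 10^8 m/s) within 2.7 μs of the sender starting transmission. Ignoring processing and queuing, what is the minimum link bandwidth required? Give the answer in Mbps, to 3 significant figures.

712 Mbps

Propagation delay = 258 / 199000000 = 1.29648 μs.
Transmission budget = 2.7 − 1.29648 = 1.40352 μs.
R ≥ L / t_tx = 1000 bits / 1.40352e-06 s = 712 Mbps.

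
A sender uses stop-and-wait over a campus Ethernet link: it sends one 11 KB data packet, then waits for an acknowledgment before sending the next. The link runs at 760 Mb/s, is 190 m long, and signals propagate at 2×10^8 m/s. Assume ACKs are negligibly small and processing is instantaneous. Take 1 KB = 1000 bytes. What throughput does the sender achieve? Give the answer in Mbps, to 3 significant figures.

748 Mbps

t_tx = L/R = 88000/760000000 = 0.000115789 s.
t_prop = 190/200000000 = 9.5e-07 s; RTT = 1.9e-06 s.
Cycle = t_tx + RTT = 0.000117689 s.
Throughput = L / cycle = 88000 / 0.000117689 = 748 Mbps.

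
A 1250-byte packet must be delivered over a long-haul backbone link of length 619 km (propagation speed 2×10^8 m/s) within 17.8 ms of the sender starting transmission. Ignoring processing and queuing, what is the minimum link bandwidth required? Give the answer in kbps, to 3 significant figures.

680 kbps

L = 10000 bits.
Propagation delay = 619000 / 200000000 = 3.095 ms.
Transmission budget = 17.8 − 3.095 = 14.705 ms.
R ≥ L / t_tx = 10000 bits / 0.014705 s = 680 kbps.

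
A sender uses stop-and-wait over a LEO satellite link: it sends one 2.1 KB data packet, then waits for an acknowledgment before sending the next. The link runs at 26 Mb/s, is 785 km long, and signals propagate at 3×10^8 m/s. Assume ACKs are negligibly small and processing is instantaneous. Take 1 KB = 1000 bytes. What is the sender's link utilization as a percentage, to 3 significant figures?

11.0 %

t_tx = L/R = 16800/26000000 = 0.000646154 s.
t_prop = 785000/300000000 = 0.00261667 s; RTT = 0.00523333 s.
Cycle = t_tx + RTT = 0.00587949 s.
Utilization = t_tx / cycle = 0.000646154/0.00587949 = 11.0 %.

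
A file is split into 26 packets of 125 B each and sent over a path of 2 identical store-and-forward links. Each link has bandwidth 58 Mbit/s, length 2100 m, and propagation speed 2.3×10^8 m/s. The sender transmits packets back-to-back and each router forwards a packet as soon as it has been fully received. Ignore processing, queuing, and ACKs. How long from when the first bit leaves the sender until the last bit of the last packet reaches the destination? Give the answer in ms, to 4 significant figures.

0.4838 ms

Per-hop transmission t_tx = L/R = 1000/58000000 = 0.0172414 ms.
Per-hop propagation t_prop = 2100/2.3e+08 = 0.00913043 ms.
Pipeline fill: first packet needs 2·t_tx to clear all hops; remaining 25 packets each add one t_tx.
Total = (2+26-1)·t_tx + 2·t_prop = 27·0.0172414 + 2·0.00913043 = 0.4838 ms.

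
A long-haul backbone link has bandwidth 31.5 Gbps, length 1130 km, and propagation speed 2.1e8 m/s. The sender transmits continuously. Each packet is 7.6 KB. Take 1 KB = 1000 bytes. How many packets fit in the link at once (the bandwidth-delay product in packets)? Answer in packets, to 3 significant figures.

2790 packets

Propagation delay = 1130000 / 210000000 = 0.00538095 s.
BDP = R × t_prop = 31500000000 × 0.00538095 = 169500000 bits.
In packets of 60800 bits: 2790 packets.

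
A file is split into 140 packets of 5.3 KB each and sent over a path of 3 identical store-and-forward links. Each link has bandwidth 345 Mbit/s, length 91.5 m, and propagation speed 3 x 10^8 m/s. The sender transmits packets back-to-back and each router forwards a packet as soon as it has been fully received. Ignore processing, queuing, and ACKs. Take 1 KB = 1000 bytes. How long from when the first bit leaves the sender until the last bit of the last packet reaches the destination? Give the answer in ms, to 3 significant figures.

Per-hop transmission t_tx = L/R = 42400/345000000 = 0.122899 ms.
Per-hop propagation t_prop = 91.5/300000000 = 0.000305 ms.
Pipeline fill: first packet needs 3·t_tx to clear all hops; remaining 139 packets each add one t_tx.
Total = (3+140-1)·t_tx + 3·t_prop = 142·0.122899 + 3·0.000305 = 17.5 ms.

17.5 ms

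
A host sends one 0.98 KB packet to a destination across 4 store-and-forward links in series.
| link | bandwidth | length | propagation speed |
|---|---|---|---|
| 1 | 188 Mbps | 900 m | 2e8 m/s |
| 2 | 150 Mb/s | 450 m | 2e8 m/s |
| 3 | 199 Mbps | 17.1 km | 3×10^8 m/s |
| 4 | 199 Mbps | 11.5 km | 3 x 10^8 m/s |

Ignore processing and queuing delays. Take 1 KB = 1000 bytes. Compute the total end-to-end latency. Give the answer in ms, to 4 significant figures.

L = 7840 bits.
Transmission delays (L/R per hop): 0.0417021, 0.0522667, 0.039397, 0.039397 ms; sum = 0.172763 ms.
Propagation delays (d/s per hop): 0.0045, 0.00225, 0.057, 0.0383333 ms; sum = 0.102083 ms.
End-to-end = 0.2748 ms.

0.2748 ms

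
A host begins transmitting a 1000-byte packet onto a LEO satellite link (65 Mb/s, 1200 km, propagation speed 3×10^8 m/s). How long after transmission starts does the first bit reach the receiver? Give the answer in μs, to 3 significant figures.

4000 μs

First bit experiences only propagation delay: d/s = 1200000/300000000 = 4000 μs.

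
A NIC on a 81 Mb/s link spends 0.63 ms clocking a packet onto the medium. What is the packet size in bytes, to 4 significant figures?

6379 bytes

L = R × t_tx = 81000000 b/s × 0.00063 s = 51030 bits.
In bytes: 51030 / 8 = 6379 bytes.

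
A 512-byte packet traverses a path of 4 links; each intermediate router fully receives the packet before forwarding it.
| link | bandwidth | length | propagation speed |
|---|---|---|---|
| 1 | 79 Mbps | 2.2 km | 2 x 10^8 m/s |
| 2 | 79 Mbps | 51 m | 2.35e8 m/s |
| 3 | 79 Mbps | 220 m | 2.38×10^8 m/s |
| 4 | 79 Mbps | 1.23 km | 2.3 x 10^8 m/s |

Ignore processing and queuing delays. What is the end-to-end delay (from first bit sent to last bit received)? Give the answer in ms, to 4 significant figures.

L = 512 × 8 = 4096 bits.
Transmission delay per hop = L/R = 4096/79000000 = 0.0518481 ms; 4 hops → 0.207392 ms.
Propagation delays (d/s per hop): 0.011, 0.000217021, 0.00092437, 0.00534783 ms; sum = 0.0174892 ms.
End-to-end = 0.2249 ms.

0.2249 ms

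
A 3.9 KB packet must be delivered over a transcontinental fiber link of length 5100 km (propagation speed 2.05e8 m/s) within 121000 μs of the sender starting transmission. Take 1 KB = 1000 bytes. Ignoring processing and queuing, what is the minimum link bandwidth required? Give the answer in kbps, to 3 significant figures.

L = 31200 bits.
Propagation delay = 5100000 / 2.05e+08 = 24878 μs.
Transmission budget = 121000 − 24878 = 96122 μs.
R ≥ L / t_tx = 31200 bits / 0.096122 s = 325 kbps.

325 kbps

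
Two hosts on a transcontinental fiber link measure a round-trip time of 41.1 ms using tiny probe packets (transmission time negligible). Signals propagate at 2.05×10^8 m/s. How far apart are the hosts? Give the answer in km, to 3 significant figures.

One-way propagation = RTT/2 = 20.55 ms.
d = s × t = 2.05e+08 × 0.02055 = 4210 km.

4210 km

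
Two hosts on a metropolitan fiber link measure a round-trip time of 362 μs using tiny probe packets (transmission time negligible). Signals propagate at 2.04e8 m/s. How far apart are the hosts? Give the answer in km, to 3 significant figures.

One-way propagation = RTT/2 = 181 μs.
d = s × t = 204000000 × 0.000181 = 36.9 km.

36.9 km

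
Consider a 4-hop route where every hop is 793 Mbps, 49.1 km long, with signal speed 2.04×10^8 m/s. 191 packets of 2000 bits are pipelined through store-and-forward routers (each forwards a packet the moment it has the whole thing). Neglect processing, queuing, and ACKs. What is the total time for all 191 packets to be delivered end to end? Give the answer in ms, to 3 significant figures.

1.45 ms

Per-hop transmission t_tx = L/R = 2000/793000000 = 0.00252207 ms.
Per-hop propagation t_prop = 49100/204000000 = 0.240686 ms.
Pipeline fill: first packet needs 4·t_tx to clear all hops; remaining 190 packets each add one t_tx.
Total = (4+191-1)·t_tx + 4·t_prop = 194·0.00252207 + 4·0.240686 = 1.45 ms.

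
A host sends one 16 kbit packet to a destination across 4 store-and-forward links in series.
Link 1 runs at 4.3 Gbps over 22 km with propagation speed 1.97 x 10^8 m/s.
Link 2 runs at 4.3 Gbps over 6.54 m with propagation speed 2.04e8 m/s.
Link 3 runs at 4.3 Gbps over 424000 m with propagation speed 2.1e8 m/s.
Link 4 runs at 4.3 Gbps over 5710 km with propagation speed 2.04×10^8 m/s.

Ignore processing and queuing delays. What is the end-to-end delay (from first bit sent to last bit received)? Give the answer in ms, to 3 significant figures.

30.1 ms

L = 16000 bits.
Transmission delay per hop = L/R = 16000/4300000000 = 0.00372093 ms; 4 hops → 0.0148837 ms.
Propagation delays (d/s per hop): 0.111675, 3.20588e-05, 2.01905, 27.9902 ms; sum = 30.121 ms.
End-to-end = 30.1 ms.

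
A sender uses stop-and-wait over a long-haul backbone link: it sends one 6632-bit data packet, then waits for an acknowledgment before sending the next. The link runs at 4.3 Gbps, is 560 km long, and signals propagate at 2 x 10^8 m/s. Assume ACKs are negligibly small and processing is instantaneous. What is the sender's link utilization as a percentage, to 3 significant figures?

t_tx = L/R = 6632/4300000000 = 1.54233e-06 s.
t_prop = 560000/200000000 = 0.0028 s; RTT = 0.0056 s.
Cycle = t_tx + RTT = 0.00560154 s.
Utilization = t_tx / cycle = 1.54233e-06/0.00560154 = 0.0275 %.

0.0275 %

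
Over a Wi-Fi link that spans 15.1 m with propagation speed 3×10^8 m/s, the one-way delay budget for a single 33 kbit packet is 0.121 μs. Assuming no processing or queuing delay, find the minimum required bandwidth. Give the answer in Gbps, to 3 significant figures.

Propagation delay = 15.1 / 300000000 = 0.0503333 μs.
Transmission budget = 0.121 − 0.0503333 = 0.0706667 μs.
R ≥ L / t_tx = 33000 bits / 7.06667e-08 s = 467 Gbps.

467 Gbps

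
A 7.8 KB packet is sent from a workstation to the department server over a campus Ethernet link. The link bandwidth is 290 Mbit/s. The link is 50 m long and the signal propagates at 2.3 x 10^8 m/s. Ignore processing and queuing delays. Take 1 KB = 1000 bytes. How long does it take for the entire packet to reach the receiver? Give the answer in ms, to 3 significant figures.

L = 62400 bits.
Transmission delay = L/R = 62400 / 290000000 = 0.215172 ms.
Propagation delay = d/s = 50 m / 2.3e+08 m/s = 0.000217391 ms.
Total = 0.215 ms.

0.215 ms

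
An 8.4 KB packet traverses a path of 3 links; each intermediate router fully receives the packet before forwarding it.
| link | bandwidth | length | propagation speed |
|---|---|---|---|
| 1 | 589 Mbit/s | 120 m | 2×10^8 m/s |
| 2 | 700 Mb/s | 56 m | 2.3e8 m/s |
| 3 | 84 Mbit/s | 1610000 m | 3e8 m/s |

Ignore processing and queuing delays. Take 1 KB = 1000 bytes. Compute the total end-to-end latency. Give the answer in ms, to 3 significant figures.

6.38 ms

L = 67200 bits.
Transmission delays (L/R per hop): 0.114092, 0.096, 0.8 ms; sum = 1.01009 ms.
Propagation delays (d/s per hop): 0.0006, 0.000243478, 5.36667 ms; sum = 5.36751 ms.
End-to-end = 6.38 ms.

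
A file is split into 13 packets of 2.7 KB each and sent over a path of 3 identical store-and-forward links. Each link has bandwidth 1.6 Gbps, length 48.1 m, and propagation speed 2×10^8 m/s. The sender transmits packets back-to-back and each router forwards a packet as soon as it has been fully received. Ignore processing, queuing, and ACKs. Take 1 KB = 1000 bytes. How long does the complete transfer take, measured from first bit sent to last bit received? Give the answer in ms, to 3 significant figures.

Per-hop transmission t_tx = L/R = 21600/1600000000 = 0.0135 ms.
Per-hop propagation t_prop = 48.1/200000000 = 0.0002405 ms.
Pipeline fill: first packet needs 3·t_tx to clear all hops; remaining 12 packets each add one t_tx.
Total = (3+13-1)·t_tx + 3·t_prop = 15·0.0135 + 3·0.0002405 = 0.203 ms.

0.203 ms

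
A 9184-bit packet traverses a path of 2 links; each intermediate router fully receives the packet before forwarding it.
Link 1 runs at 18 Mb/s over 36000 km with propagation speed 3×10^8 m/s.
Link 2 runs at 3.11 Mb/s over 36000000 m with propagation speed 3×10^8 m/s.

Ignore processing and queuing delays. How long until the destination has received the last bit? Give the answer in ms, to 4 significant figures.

Transmission delays (L/R per hop): 0.510222, 2.95305 ms; sum = 3.46328 ms.
Propagation delays (d/s per hop): 120, 120 ms; sum = 240 ms.
End-to-end = 243.5 ms.

243.5 ms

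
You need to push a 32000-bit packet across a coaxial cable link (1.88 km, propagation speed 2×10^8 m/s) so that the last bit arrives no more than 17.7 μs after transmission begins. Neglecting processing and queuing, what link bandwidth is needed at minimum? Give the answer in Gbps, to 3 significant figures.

3.86 Gbps

Propagation delay = 1880 / 200000000 = 9.4 μs.
Transmission budget = 17.7 − 9.4 = 8.3 μs.
R ≥ L / t_tx = 32000 bits / 8.3e-06 s = 3.86 Gbps.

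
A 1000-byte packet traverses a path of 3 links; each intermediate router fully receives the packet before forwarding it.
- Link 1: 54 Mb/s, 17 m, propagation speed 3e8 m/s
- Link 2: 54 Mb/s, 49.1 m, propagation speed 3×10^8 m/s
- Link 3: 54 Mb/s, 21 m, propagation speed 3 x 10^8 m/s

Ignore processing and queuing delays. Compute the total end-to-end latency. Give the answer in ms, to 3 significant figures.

L = 1000 × 8 = 8000 bits.
Transmission delay per hop = L/R = 8000/54000000 = 0.148148 ms; 3 hops → 0.444444 ms.
Propagation delays (d/s per hop): 5.66667e-05, 0.000163667, 7e-05 ms; sum = 0.000290333 ms.
End-to-end = 0.445 ms.

0.445 ms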